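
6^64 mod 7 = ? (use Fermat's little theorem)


Fermat's little theorem: if p is prime and gcd(a,p)=1, then a^(p-1) ≡ 1 (mod p)
p = 7 is prime, gcd(6,7) = 1
Reduce exponent: 64 mod 6 = 4
So 6^64 ≡ 6^4 (mod 7)
6^4 mod 7 = 1

6^64 ≡ 1 (mod 7)


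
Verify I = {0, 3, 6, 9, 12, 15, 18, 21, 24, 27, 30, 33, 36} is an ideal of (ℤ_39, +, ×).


Check ideal conditions for I = {0, 3, 6, 9, 12, 15, 18, 21, 24, 27, 30, 33, 36} in ℤ_39:
(1) I is an additive subgroup? Yes
(2) For r ∈ ℤ_39 and a ∈ I: r·a ∈ I? Yes

Yes, I is an ideal of ℤ_39


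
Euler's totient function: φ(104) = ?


Factor n: 104 = 2^3 × 13
φ(n) = n · ∏(1 - 1/p) over distinct primes p | n
φ(104) = 104 · (1 - 1/2) · (1 - 1/13) = 48

φ(104) = 48


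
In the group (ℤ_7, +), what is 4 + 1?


Operation: addition mod 7
4 + 1 = (a + b) mod 7 with a = 4, b = 1

4 + 1 = 5


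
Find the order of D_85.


|D_n| = 2n (n rotations and n reflections)
|D_85| = 2×85 = 170

|D_85| = 170


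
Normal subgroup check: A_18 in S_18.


H = A_18 in S_18
A_18 has index 2 in S_18, and every subgroup of index 2 is normal

Yes, normal subgroup


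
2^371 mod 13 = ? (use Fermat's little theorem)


Fermat's little theorem: if p is prime and gcd(a,p)=1, then a^(p-1) ≡ 1 (mod p)
p = 13 is prime, gcd(2,13) = 1
Reduce exponent: 371 mod 12 = 11
So 2^371 ≡ 2^11 (mod 13)
2^11 mod 13 = 7

2^371 ≡ 7 (mod 13)


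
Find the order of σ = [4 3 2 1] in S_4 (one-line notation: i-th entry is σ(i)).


Cycle decomposition: (1 4) (2 3)
Cycle lengths: 2, 2
Order = lcm(2, 2) = 2

ord(σ) = 2


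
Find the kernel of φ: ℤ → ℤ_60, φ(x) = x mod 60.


Kernel = preimage of identity
ker(φ) = {x ∈ ℤ : x ≡ 0 (mod 60)} = 60ℤ = {0, ±60, ±120, ...}

ker(φ) = 60ℤ


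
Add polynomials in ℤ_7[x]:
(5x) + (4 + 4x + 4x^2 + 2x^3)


Add coefficients mod 7:
x^0: 0 + 4 = 4 (mod 7)
x^1: 5 + 4 = 2 (mod 7)
x^2: 0 + 4 = 4 (mod 7)
x^3: 0 + 2 = 2 (mod 7)
Result: 4 + 2x + 4x^2 + 2x^3

f + g = 4 + 2x + 4x^2 + 2x^3


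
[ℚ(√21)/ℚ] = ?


√21 has minimal polynomial x² - 21 (irreducible over ℚ since 21 is squarefree)

[ℚ(√21)/ℚ] = 2


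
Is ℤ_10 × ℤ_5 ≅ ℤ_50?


Comparing ℤ_10 × ℤ_5 and ℤ_50:
gcd(10,5) = 5 ≠ 1. Max element order in ℤ_10×ℤ_5 is lcm(10,5) = 10 < 50, so it has no element of order 50

No, ℤ_10 × ℤ_5 ≇ ℤ_50


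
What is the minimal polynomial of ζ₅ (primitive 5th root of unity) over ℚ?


ζ₅ is a root of Φ₅(x) = x⁴ + x³ + x² + x + 1, irreducible over ℚ

Minimal polynomial: x⁴ + x³ + x² + x + 1


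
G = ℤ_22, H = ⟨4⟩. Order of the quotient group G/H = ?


|⟨4⟩| = n / gcd(4, 22) = 22 / 2 = 11
H is normal (ℤ_22 is abelian).
|G/H| = |G| / |H| = 22 / 11 = 2

|G/H| = 2


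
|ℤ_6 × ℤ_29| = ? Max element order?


|ℤ_6 × ℤ_29| = 6 × 29 = 174
Max element order = lcm(6,29) = 174
Cyclic? Yes (gcd=1)

|ℤ_6×ℤ_29| = 174, max element order = 174


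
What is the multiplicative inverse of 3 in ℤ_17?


Use the extended Euclidean algorithm to write 1 = 3·s + 17·t; then s mod 17 is the inverse.
Euclidean algorithm:
  3 = 0·17 + 3
  17 = 5·3 + 2
  3 = 1·2 + 1
  2 = 2·1 + 0
gcd(3,17) = 1
Back-substitution gives: 3·(6) + 17·(-1) = 1
So 3⁻¹ ≡ 6 ≡ 6 (mod 17)
Check: 3 × 6 = 18 ≡ 1 (mod 17) ✓

3⁻¹ ≡ 6 (mod 17)


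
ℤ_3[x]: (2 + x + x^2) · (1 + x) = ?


Expand and collect like terms; reduce coefficients mod 3:
x^0: 2·1 = 2 ≡ 2 (mod 3)
x^1: 2·1 + 1·1 = 3 ≡ 0 (mod 3)
x^2: 1·1 + 1·1 = 2 ≡ 2 (mod 3)
x^3: 1·1 = 1 ≡ 1 (mod 3)
Result: 2 + 2x^2 + x^3

f · g = 2 + 2x^2 + x^3


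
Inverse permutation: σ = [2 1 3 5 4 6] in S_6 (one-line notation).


To find σ⁻¹, swap domain and range:
σ(1) = 2 → σ⁻¹(2) = 1
σ(2) = 1 → σ⁻¹(1) = 2
σ(3) = 3 → σ⁻¹(3) = 3
σ(4) = 5 → σ⁻¹(5) = 4
σ(5) = 4 → σ⁻¹(4) = 5
σ(6) = 6 → σ⁻¹(6) = 6

σ⁻¹ = [2 1 3 5 4 6]


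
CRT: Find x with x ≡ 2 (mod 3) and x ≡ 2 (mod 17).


m₁ = 3, m₂ = 17, gcd = 1, so CRT applies. M = m₁·m₂ = 51
Let M₁ = M/m₁ = 17, M₂ = M/m₂ = 3
Find y₁ ≡ M₁⁻¹ (mod m₁): 17⁻¹ ≡ 2 (mod 3)
Find y₂ ≡ M₂⁻¹ (mod m₂): 3⁻¹ ≡ 6 (mod 17)
x = a₁·M₁·y₁ + a₂·M₂·y₂ = 2·17·2 + 2·3·6 = 104
Reduce mod 51: x ≡ 2
Check: 2 mod 3 = 2 ✓, 2 mod 17 = 2 ✓

x ≡ 2 (mod 51)


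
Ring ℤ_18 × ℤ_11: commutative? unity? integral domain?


Direct product ring; commutative with unity (1,1); but (1,0)·(0,1) = (0,0) gives zero divisors, so not an integral domain
Commutative: Yes
Integral domain: No
Has unity: Yes

ℤ_18 × ℤ_11: Commutative=Yes, Unity=Yes


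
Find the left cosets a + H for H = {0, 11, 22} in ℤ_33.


H = {0, 11, 22}, |H| = 3
Number of cosets = |G|/|H| = 33/3 = 11
0 + H = {0, 11, 22}
1 + H = {1, 12, 23}
2 + H = {2, 13, 24}
3 + H = {3, 14, 25}
4 + H = {4, 15, 26}
5 + H = {5, 16, 27}
6 + H = {6, 17, 28}
7 + H = {7, 18, 29}
8 + H = {8, 19, 30}
9 + H = {9, 20, 31}
10 + H = {10, 21, 32}

Cosets: 0+H={0,11,22}; 1+H={1,12,23}; 2+H={2,13,24}; 3+H={3,14,25}; 4+H={4,15,26}; 5+H={5,16,27}; 6+H={6,17,28}; 7+H={7,18,29}; 8+H={8,19,30}; 9+H={9,20,31}; 10+H={10,21,32}


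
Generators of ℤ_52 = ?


g generates ℤ_n iff gcd(g,n) = 1
Prime factors of 52: 2, 13
Generators are g ∈ {1,...,51} not divisible by any of these primes.
Generators: {1, 3, 5, 7, 9, 11, 15, 17, 19, 21, 23, 25, 27, 29, 31, 33, 35, 37, 41, 43, 45, 47, 49, 51}
Number of generators = φ(52) = 24

Generators of ℤ_52 = {1, 3, 5, 7, 9, 11, 15, 17, 19, 21, 23, 25, 27, 29, 31, 33, 35, 37, 41, 43, 45, 47, 49, 51}


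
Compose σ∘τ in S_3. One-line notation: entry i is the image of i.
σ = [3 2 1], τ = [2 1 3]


σ∘τ: apply τ first, then σ
1 →τ 2 →σ 2
2 →τ 1 →σ 3
3 →τ 3 →σ 1

σ∘τ = [2 3 1]


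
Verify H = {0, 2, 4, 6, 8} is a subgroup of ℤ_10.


Subgroup test for H = {0, 2, 4, 6, 8} in (ℤ_10, +):
(1) 0 ∈ H? Yes
(2) Closure: for all a,b ∈ H, (a+b) mod 10 ∈ H? Yes
(3) Inverses: for all a ∈ H, -a mod 10 ∈ H? Yes

Yes, H is a subgroup of ℤ_10


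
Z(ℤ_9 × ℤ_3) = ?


Z(G) = {g ∈ G | gx = xg for all x ∈ G}
Direct product of abelian groups is abelian, so Z(G) = G

Z(ℤ_9 × ℤ_3) = ℤ_9 × ℤ_3


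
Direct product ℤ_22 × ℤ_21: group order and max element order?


|ℤ_22 × ℤ_21| = 22 × 21 = 462
Max element order = lcm(22,21) = 462
Cyclic? Yes (gcd=1)

|ℤ_22×ℤ_21| = 462, max element order = 462


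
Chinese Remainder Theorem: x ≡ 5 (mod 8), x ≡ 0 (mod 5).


m₁ = 8, m₂ = 5, gcd = 1, so CRT applies. M = m₁·m₂ = 40
Let M₁ = M/m₁ = 5, M₂ = M/m₂ = 8
Find y₁ ≡ M₁⁻¹ (mod m₁): 5⁻¹ ≡ 5 (mod 8)
Find y₂ ≡ M₂⁻¹ (mod m₂): 8⁻¹ ≡ 2 (mod 5)
x = a₁·M₁·y₁ + a₂·M₂·y₂ = 5·5·5 + 0·8·2 = 125
Reduce mod 40: x ≡ 5
Check: 5 mod 8 = 5 ✓, 5 mod 5 = 0 ✓

x ≡ 5 (mod 40)


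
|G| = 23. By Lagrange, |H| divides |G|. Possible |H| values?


Lagrange's theorem: |H| divides |G|
|G| = 23
Divisors of 23: 1, 23

Possible subgroup orders: {1, 23}


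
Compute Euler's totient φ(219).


Factor n: 219 = 3 × 73
φ(n) = n · ∏(1 - 1/p) over distinct primes p | n
φ(219) = 219 · (1 - 1/3) · (1 - 1/73) = 144

φ(219) = 144


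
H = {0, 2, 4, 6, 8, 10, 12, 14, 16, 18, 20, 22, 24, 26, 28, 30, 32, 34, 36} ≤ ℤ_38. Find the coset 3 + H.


3 + H = {3 + h (mod 38) : h ∈ H}
3+0=3, 3+2=5, 3+4=7, 3+6=9, 3+8=11, 3+10=13, 3+12=15, 3+14=17, 3+16=19, 3+18=21, 3+20=23, 3+22=25, 3+24=27, 3+26=29, 3+28=31, 3+30=33, 3+32=35, 3+34=37, 3+36=1
3 + H = {1, 3, 5, 7, 9, 11, 13, 15, 17, 19, 21, 23, 25, 27, 29, 31, 33, 35, 37} = 1 + H

3 + H = {1, 3, 5, 7, 9, 11, 13, 15, 17, 19, 21, 23, 25, 27, 29, 31, 33, 35, 37}


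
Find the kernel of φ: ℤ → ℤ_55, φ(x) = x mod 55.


Kernel = preimage of identity
ker(φ) = {x ∈ ℤ : x ≡ 0 (mod 55)} = 55ℤ = {0, ±55, ±110, ...}

ker(φ) = 55ℤ


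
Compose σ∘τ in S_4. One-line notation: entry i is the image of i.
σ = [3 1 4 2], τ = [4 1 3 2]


σ∘τ: apply τ first, then σ
1 →τ 4 →σ 2
2 →τ 1 →σ 3
3 →τ 3 →σ 4
4 →τ 2 →σ 1

σ∘τ = [2 3 4 1]


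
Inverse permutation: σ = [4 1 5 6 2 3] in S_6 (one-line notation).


To find σ⁻¹, swap domain and range:
σ(1) = 4 → σ⁻¹(4) = 1
σ(2) = 1 → σ⁻¹(1) = 2
σ(3) = 5 → σ⁻¹(5) = 3
σ(4) = 6 → σ⁻¹(6) = 4
σ(5) = 2 → σ⁻¹(2) = 5
σ(6) = 3 → σ⁻¹(3) = 6

σ⁻¹ = [2 5 6 1 3 4]


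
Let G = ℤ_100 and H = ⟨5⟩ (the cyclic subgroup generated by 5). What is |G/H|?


|⟨5⟩| = n / gcd(5, 100) = 100 / 5 = 20
H is normal (ℤ_100 is abelian).
|G/H| = |G| / |H| = 100 / 20 = 5

|G/H| = 5


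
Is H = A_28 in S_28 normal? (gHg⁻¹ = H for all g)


H = A_28 in S_28
A_28 has index 2 in S_28, and every subgroup of index 2 is normal

Yes, normal subgroup


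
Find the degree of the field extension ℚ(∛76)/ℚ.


∛76 has minimal polynomial x³ - 76 (irreducible over ℚ since 76 is not a perfect cube)

[ℚ(∛76)/ℚ] = 3


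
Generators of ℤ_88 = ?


g generates ℤ_n iff gcd(g,n) = 1
Prime factors of 88: 2, 11
Generators are g ∈ {1,...,87} not divisible by any of these primes.
Generators: {1, 3, 5, 7, 9, 13, 15, 17, 19, 21, 23, 25, 27, 29, 31, 35, 37, 39, 41, 43, 45, 47, 49, 51, 53, 57, 59, 61, 63, 65, 67, 69, 71, 73, 75, 79, 81, 83, 85, 87}
Number of generators = φ(88) = 40

Generators of ℤ_88 = {1, 3, 5, 7, 9, 13, 15, 17, 19, 21, 23, 25, 27, 29, 31, 35, 37, 39, 41, 43, 45, 47, 49, 51, 53, 57, 59, 61, 63, 65, 67, 69, 71, 73, 75, 79, 81, 83, 85, 87}


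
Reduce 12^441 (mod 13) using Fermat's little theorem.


Fermat's little theorem: if p is prime and gcd(a,p)=1, then a^(p-1) ≡ 1 (mod p)
p = 13 is prime, gcd(12,13) = 1
Reduce exponent: 441 mod 12 = 9
So 12^441 ≡ 12^9 (mod 13)
12^9 mod 13 = 12

12^441 ≡ 12 (mod 13)


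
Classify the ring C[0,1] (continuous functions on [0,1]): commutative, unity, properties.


pointwise +,× is commutative with unity (constant 1); but bump functions with disjoint support multiply to 0 — zero divisors, so not an integral domain
Commutative: Yes
Integral domain: No
Has unity: Yes

C[0,1] (continuous functions on [0,1]): Commutative=Yes, Unity=Yes


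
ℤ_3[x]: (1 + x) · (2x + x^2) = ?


Expand and collect like terms; reduce coefficients mod 3:
x^0: 1·0 = 0 ≡ 0 (mod 3)
x^1: 1·2 + 1·0 = 2 ≡ 2 (mod 3)
x^2: 1·1 + 1·2 = 3 ≡ 0 (mod 3)
x^3: 1·1 = 1 ≡ 1 (mod 3)
Result: 2x + x^3

f · g = 2x + x^3


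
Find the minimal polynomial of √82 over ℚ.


√82 satisfies x² - 82 = 0, irreducible over ℚ since 82 is squarefree

Minimal polynomial: x² - 82


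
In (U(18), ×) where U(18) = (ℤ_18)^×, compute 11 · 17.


Operation: multiplication mod 18
11 · 17 = (a × b) mod 18 with a = 11, b = 17

11 · 17 = 7


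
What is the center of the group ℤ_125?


Z(G) = {g ∈ G | gx = xg for all x ∈ G}
ℤ_125 is abelian, so Z(G) = G

Z(ℤ_125) = ℤ_125


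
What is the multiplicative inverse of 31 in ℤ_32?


Use the extended Euclidean algorithm to write 1 = 31·s + 32·t; then s mod 32 is the inverse.
Euclidean algorithm:
  31 = 0·32 + 31
  32 = 1·31 + 1
  31 = 31·1 + 0
gcd(31,32) = 1
Back-substitution gives: 31·(-1) + 32·(1) = 1
So 31⁻¹ ≡ -1 ≡ 31 (mod 32)
Check: 31 × 31 = 961 ≡ 1 (mod 32) ✓

31⁻¹ ≡ 31 (mod 32)


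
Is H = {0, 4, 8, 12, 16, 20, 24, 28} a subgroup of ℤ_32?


Subgroup test for H = {0, 4, 8, 12, 16, 20, 24, 28} in (ℤ_32, +):
(1) 0 ∈ H? Yes
(2) Closure: for all a,b ∈ H, (a+b) mod 32 ∈ H? Yes
(3) Inverses: for all a ∈ H, -a mod 32 ∈ H? Yes

Yes, H is a subgroup of ℤ_32


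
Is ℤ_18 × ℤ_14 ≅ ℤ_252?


Comparing ℤ_18 × ℤ_14 and ℤ_252:
gcd(18,14) = 2 ≠ 1. Max element order in ℤ_18×ℤ_14 is lcm(18,14) = 126 < 252, so it has no element of order 252

No, ℤ_18 × ℤ_14 ≇ ℤ_252


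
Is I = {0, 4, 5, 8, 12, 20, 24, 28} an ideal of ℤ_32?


Check ideal conditions for I = {0, 4, 5, 8, 12, 20, 24, 28} in ℤ_32:
(1) I is an additive subgroup? No
(2) For r ∈ ℤ_32 and a ∈ I: r·a ∈ I? No  [counterexample: r=2, a=5, r·a mod 32 = 10 ∉ I]

No, I is not an ideal of ℤ_32


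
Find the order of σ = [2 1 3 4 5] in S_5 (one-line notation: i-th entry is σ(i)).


Cycle decomposition: (1 2)
Cycle lengths: 2
Order = lcm(2) = 2

ord(σ) = 2


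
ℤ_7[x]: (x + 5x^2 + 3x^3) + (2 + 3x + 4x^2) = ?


Add coefficients mod 7:
x^0: 0 + 2 = 2 (mod 7)
x^1: 1 + 3 = 4 (mod 7)
x^2: 5 + 4 = 2 (mod 7)
x^3: 3 + 0 = 3 (mod 7)
Result: 2 + 4x + 2x^2 + 3x^3

f + g = 2 + 4x + 2x^2 + 3x^3


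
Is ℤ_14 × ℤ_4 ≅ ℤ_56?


Comparing ℤ_14 × ℤ_4 and ℤ_56:
gcd(14,4) = 2 ≠ 1. Max element order in ℤ_14×ℤ_4 is lcm(14,4) = 28 < 56, so it has no element of order 56

No, ℤ_14 × ℤ_4 ≇ ℤ_56


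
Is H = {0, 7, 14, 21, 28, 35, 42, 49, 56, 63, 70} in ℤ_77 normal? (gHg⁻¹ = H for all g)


H = {0, 7, 14, 21, 28, 35, 42, 49, 56, 63, 70} in ℤ_77
ℤ_77 is abelian; every subgroup of an abelian group is normal

Yes, normal subgroup


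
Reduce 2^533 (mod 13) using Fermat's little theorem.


Fermat's little theorem: if p is prime and gcd(a,p)=1, then a^(p-1) ≡ 1 (mod p)
p = 13 is prime, gcd(2,13) = 1
Reduce exponent: 533 mod 12 = 5
So 2^533 ≡ 2^5 (mod 13)
2^5 mod 13 = 6

2^533 ≡ 6 (mod 13)


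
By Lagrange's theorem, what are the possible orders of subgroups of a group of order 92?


Lagrange's theorem: |H| divides |G|
|G| = 92
Divisors of 92: 1, 2, 4, 23, 46, 92

Possible subgroup orders: {1, 2, 4, 23, 46, 92}


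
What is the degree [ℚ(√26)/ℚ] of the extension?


√26 has minimal polynomial x² - 26 (irreducible over ℚ since 26 is squarefree)

[ℚ(√26)/ℚ] = 2


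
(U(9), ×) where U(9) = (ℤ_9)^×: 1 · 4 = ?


Operation: multiplication mod 9
1 · 4 = (a × b) mod 9 with a = 1, b = 4

1 · 4 = 4


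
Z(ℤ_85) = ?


Z(G) = {g ∈ G | gx = xg for all x ∈ G}
ℤ_85 is abelian, so Z(G) = G

Z(ℤ_85) = ℤ_85


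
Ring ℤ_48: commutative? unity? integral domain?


ℤ_48 is a commutative ring with unity 1; 48 = 2×24 is composite, so 2·24 ≡ 0 gives zero divisors (not an integral domain)
Commutative: Yes
Integral domain: No
Has unity: Yes

ℤ_48: Commutative=Yes, Unity=Yes


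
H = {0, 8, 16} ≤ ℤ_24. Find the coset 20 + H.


20 + H = {20 + h (mod 24) : h ∈ H}
20+0=20, 20+8=4, 20+16=12
20 + H = {4, 12, 20} = 4 + H

20 + H = {4, 12, 20}


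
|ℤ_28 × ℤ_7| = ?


|A × B| = |A| · |B|
|ℤ_28 × ℤ_7| = 28 × 7 = 196

|ℤ_28 × ℤ_7| = 196


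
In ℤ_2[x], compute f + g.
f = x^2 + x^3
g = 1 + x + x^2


Add coefficients mod 2:
x^0: 0 + 1 = 1 (mod 2)
x^1: 0 + 1 = 1 (mod 2)
x^2: 1 + 1 = 0 (mod 2)
x^3: 1 + 0 = 1 (mod 2)
Result: 1 + x + x^3

f + g = 1 + x + x^3


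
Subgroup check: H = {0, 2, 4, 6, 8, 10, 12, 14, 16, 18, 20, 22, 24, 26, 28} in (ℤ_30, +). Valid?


Subgroup test for H = {0, 2, 4, 6, 8, 10, 12, 14, 16, 18, 20, 22, 24, 26, 28} in (ℤ_30, +):
(1) 0 ∈ H? Yes
(2) Closure: for all a,b ∈ H, (a+b) mod 30 ∈ H? Yes
(3) Inverses: for all a ∈ H, -a mod 30 ∈ H? Yes

Yes, H is a subgroup of ℤ_30


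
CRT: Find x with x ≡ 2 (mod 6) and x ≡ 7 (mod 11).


m₁ = 6, m₂ = 11, gcd = 1, so CRT applies. M = m₁·m₂ = 66
Let M₁ = M/m₁ = 11, M₂ = M/m₂ = 6
Find y₁ ≡ M₁⁻¹ (mod m₁): 11⁻¹ ≡ 5 (mod 6)
Find y₂ ≡ M₂⁻¹ (mod m₂): 6⁻¹ ≡ 2 (mod 11)
x = a₁·M₁·y₁ + a₂·M₂·y₂ = 2·11·5 + 7·6·2 = 194
Reduce mod 66: x ≡ 62
Check: 62 mod 6 = 2 ✓, 62 mod 11 = 7 ✓

x ≡ 62 (mod 66)


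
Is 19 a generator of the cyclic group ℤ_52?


g generates ℤ_n iff gcd(g, n) = 1
gcd(19, 52) = 1
Since gcd = 1, 19 is a generator.

Yes, 19 generates ℤ_52


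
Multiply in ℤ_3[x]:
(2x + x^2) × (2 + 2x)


Expand and collect like terms; reduce coefficients mod 3:
x^0: 0·2 = 0 ≡ 0 (mod 3)
x^1: 0·2 + 2·2 = 4 ≡ 1 (mod 3)
x^2: 2·2 + 1·2 = 6 ≡ 0 (mod 3)
x^3: 1·2 = 2 ≡ 2 (mod 3)
Result: x + 2x^3

f · g = x + 2x^3


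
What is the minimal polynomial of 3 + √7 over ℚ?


Let α = 3 + √7. Then α - 3 = √7, so (α - 3)² = 7, giving α² - 6α + 2 = 0. Degree 2 and α ∉ ℚ, so this is the minimal polynomial.

Minimal polynomial: x² - 6x + 2


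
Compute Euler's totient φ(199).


Factor n: 199 = 199
φ(n) = n · ∏(1 - 1/p) over distinct primes p | n
φ(199) = 199 · (1 - 1/199) = 198

φ(199) = 198


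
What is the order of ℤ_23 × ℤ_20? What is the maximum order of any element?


|ℤ_23 × ℤ_20| = 23 × 20 = 460
Max element order = lcm(23,20) = 460
Cyclic? Yes (gcd=1)

|ℤ_23×ℤ_20| = 460, max element order = 460


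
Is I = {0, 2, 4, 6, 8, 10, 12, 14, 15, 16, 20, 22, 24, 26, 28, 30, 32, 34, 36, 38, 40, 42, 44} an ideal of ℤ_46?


Check ideal conditions for I = {0, 2, 4, 6, 8, 10, 12, 14, 15, 16, 20, 22, 24, 26, 28, 30, 32, 34, 36, 38, 40, 42, 44} in ℤ_46:
(1) I is an additive subgroup? No
(2) For r ∈ ℤ_46 and a ∈ I: r·a ∈ I? No  [counterexample: r=2, a=32, r·a mod 46 = 18 ∉ I]

No, I is not an ideal of ℤ_46


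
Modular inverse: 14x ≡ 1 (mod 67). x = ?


Use the extended Euclidean algorithm to write 1 = 14·s + 67·t; then s mod 67 is the inverse.
Euclidean algorithm:
  14 = 0·67 + 14
  67 = 4·14 + 11
  14 = 1·11 + 3
  11 = 3·3 + 2
  3 = 1·2 + 1
  2 = 2·1 + 0
gcd(14,67) = 1
Back-substitution gives: 14·(24) + 67·(-5) = 1
So 14⁻¹ ≡ 24 ≡ 24 (mod 67)
Check: 14 × 24 = 336 ≡ 1 (mod 67) ✓

14⁻¹ ≡ 24 (mod 67)


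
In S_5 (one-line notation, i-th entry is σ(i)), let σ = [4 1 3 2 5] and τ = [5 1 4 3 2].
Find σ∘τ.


σ∘τ: apply τ first, then σ
1 →τ 5 →σ 5
2 →τ 1 →σ 4
3 →τ 4 →σ 2
4 →τ 3 →σ 3
5 →τ 2 →σ 1

σ∘τ = [5 4 2 3 1]


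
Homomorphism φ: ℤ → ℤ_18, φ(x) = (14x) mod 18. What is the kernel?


Kernel = preimage of identity
ker(φ) = {x ∈ ℤ : 14x ≡ 0 (mod 18)}. gcd(14,18) = 2, so 14x ≡ 0 (mod 18) ⟺ x ≡ 0 (mod 18/2 = 9). Hence ker(φ) = 9ℤ

ker(φ) = 9ℤ


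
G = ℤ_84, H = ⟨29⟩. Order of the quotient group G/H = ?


|⟨29⟩| = n / gcd(29, 84) = 84 / 1 = 84
H is normal (ℤ_84 is abelian).
|G/H| = |G| / |H| = 84 / 84 = 1

|G/H| = 1


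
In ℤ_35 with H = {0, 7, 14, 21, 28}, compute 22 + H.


22 + H = {22 + h (mod 35) : h ∈ H}
22+0=22, 22+7=29, 22+14=1, 22+21=8, 22+28=15
22 + H = {1, 8, 15, 22, 29} = 1 + H

22 + H = {1, 8, 15, 22, 29}


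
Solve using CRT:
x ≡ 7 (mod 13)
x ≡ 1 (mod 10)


m₁ = 13, m₂ = 10, gcd = 1, so CRT applies. M = m₁·m₂ = 130
Let M₁ = M/m₁ = 10, M₂ = M/m₂ = 13
Find y₁ ≡ M₁⁻¹ (mod m₁): 10⁻¹ ≡ 4 (mod 13)
Find y₂ ≡ M₂⁻¹ (mod m₂): 13⁻¹ ≡ 7 (mod 10)
x = a₁·M₁·y₁ + a₂·M₂·y₂ = 7·10·4 + 1·13·7 = 371
Reduce mod 130: x ≡ 111
Check: 111 mod 13 = 7 ✓, 111 mod 10 = 1 ✓

x ≡ 111 (mod 130)


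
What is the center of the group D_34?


Z(G) = {g ∈ G | gx = xg for all x ∈ G}
For even n, Z(D_n) = {e, r^(n/2)}: the 180° rotation r^17 commutes with every reflection and rotation

Z(D_34) = {e, r^17}


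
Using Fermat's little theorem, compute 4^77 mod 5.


Fermat's little theorem: if p is prime and gcd(a,p)=1, then a^(p-1) ≡ 1 (mod p)
p = 5 is prime, gcd(4,5) = 1
Reduce exponent: 77 mod 4 = 1
So 4^77 ≡ 4^1 (mod 5)
4^1 mod 5 = 4

4^77 ≡ 4 (mod 5)


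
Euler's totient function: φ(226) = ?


Factor n: 226 = 2 × 113
φ(n) = n · ∏(1 - 1/p) over distinct primes p | n
φ(226) = 226 · (1 - 1/2) · (1 - 1/113) = 112

φ(226) = 112


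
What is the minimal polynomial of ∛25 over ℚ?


∛25 satisfies x³ - 25 = 0, irreducible over ℚ (no rational root; 25 is not a perfect cube)

Minimal polynomial: x³ - 25


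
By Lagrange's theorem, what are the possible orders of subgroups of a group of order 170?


Lagrange's theorem: |H| divides |G|
|G| = 170
Divisors of 170: 1, 2, 5, 10, 17, 34, 85, 170

Possible subgroup orders: {1, 2, 5, 10, 17, 34, 85, 170}


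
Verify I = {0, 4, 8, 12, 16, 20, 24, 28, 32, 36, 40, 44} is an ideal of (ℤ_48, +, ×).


Check ideal conditions for I = {0, 4, 8, 12, 16, 20, 24, 28, 32, 36, 40, 44} in ℤ_48:
(1) I is an additive subgroup? Yes
(2) For r ∈ ℤ_48 and a ∈ I: r·a ∈ I? Yes

Yes, I is an ideal of ℤ_48


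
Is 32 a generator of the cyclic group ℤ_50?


g generates ℤ_n iff gcd(g, n) = 1
gcd(32, 50) = 2
Since gcd = 2 ≠ 1, ⟨32⟩ has order 25 < 50, so 32 is not a generator.

No, 32 does not generate ℤ_50


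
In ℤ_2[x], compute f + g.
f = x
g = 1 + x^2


Add coefficients mod 2:
x^0: 0 + 1 = 1 (mod 2)
x^1: 1 + 0 = 1 (mod 2)
x^2: 0 + 1 = 1 (mod 2)
Result: 1 + x + x^2

f + g = 1 + x + x^2


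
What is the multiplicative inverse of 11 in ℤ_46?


Use the extended Euclidean algorithm to write 1 = 11·s + 46·t; then s mod 46 is the inverse.
Euclidean algorithm:
  11 = 0·46 + 11
  46 = 4·11 + 2
  11 = 5·2 + 1
  2 = 2·1 + 0
gcd(11,46) = 1
Back-substitution gives: 11·(21) + 46·(-5) = 1
So 11⁻¹ ≡ 21 ≡ 21 (mod 46)
Check: 11 × 21 = 231 ≡ 1 (mod 46) ✓

11⁻¹ ≡ 21 (mod 46)


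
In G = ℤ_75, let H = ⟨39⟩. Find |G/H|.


|⟨39⟩| = n / gcd(39, 75) = 75 / 3 = 25
H is normal (ℤ_75 is abelian).
|G/H| = |G| / |H| = 75 / 25 = 3

|G/H| = 3


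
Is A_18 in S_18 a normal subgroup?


H = A_18 in S_18
A_18 has index 2 in S_18, and every subgroup of index 2 is normal

Yes, normal subgroup


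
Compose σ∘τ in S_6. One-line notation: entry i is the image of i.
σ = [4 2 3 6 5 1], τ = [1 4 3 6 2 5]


σ∘τ: apply τ first, then σ
1 →τ 1 →σ 4
2 →τ 4 →σ 6
3 →τ 3 →σ 3
4 →τ 6 →σ 1
5 →τ 2 →σ 2
6 →τ 5 →σ 5

σ∘τ = [4 6 3 1 2 5]


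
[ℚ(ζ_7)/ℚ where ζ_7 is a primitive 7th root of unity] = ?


[ℚ(ζ_n):ℚ] = deg Φ_n(x) = φ(n). Here φ(7) = 6

[ℚ(ζ_7)/ℚ where ζ_7 is a primitive 7th root of unity] = 6


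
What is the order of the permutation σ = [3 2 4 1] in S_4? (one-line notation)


Cycle decomposition: (1 3 4)
Cycle lengths: 3
Order = lcm(3) = 3

ord(σ) = 3


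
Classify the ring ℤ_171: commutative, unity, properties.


ℤ_171 is a commutative ring with unity 1; 171 = 3×57 is composite, so 3·57 ≡ 0 gives zero divisors (not an integral domain)
Commutative: Yes
Integral domain: No
Has unity: Yes

ℤ_171: Commutative=Yes, Unity=Yes


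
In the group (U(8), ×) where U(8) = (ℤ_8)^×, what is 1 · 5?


Operation: multiplication mod 8
1 · 5 = (a × b) mod 8 with a = 1, b = 5

1 · 5 = 5


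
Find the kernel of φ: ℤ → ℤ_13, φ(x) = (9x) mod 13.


Kernel = preimage of identity
ker(φ) = {x ∈ ℤ : 9x ≡ 0 (mod 13)}. gcd(9,13) = 1, so 9x ≡ 0 (mod 13) ⟺ x ≡ 0 (mod 13/1 = 13). Hence ker(φ) = 13ℤ

ker(φ) = 13ℤ


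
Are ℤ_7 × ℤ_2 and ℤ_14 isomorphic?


Comparing ℤ_7 × ℤ_2 and ℤ_14:
gcd(7,2) = 1, so ℤ_7 × ℤ_2 ≅ ℤ_14 (CRT)

Yes, ℤ_7 × ℤ_2 ≅ ℤ_14


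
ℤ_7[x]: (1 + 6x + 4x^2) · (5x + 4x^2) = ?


Expand and collect like terms; reduce coefficients mod 7:
x^0: 1·0 = 0 ≡ 0 (mod 7)
x^1: 1·5 + 6·0 = 5 ≡ 5 (mod 7)
x^2: 1·4 + 6·5 + 4·0 = 34 ≡ 6 (mod 7)
x^3: 6·4 + 4·5 = 44 ≡ 2 (mod 7)
x^4: 4·4 = 16 ≡ 2 (mod 7)
Result: 5x + 6x^2 + 2x^3 + 2x^4

f · g = 5x + 6x^2 + 2x^3 + 2x^4


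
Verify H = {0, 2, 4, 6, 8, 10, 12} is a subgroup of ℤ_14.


Subgroup test for H = {0, 2, 4, 6, 8, 10, 12} in (ℤ_14, +):
(1) 0 ∈ H? Yes
(2) Closure: for all a,b ∈ H, (a+b) mod 14 ∈ H? Yes
(3) Inverses: for all a ∈ H, -a mod 14 ∈ H? Yes

Yes, H is a subgroup of ℤ_14


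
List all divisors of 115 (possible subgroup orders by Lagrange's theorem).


Lagrange's theorem: |H| divides |G|
|G| = 115
Divisors of 115: 1, 5, 23, 115

Possible subgroup orders: {1, 5, 23, 115}


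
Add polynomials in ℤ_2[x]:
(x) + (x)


Add coefficients mod 2:
x^0: 0 + 0 = 0 (mod 2)
x^1: 1 + 1 = 0 (mod 2)
Result: 0

f + g = 0


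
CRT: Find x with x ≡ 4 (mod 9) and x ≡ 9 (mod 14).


m₁ = 9, m₂ = 14, gcd = 1, so CRT applies. M = m₁·m₂ = 126
Let M₁ = M/m₁ = 14, M₂ = M/m₂ = 9
Find y₁ ≡ M₁⁻¹ (mod m₁): 14⁻¹ ≡ 2 (mod 9)
Find y₂ ≡ M₂⁻¹ (mod m₂): 9⁻¹ ≡ 11 (mod 14)
x = a₁·M₁·y₁ + a₂·M₂·y₂ = 4·14·2 + 9·9·11 = 1003
Reduce mod 126: x ≡ 121
Check: 121 mod 9 = 4 ✓, 121 mod 14 = 9 ✓

x ≡ 121 (mod 126)


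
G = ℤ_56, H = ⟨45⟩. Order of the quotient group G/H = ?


|⟨45⟩| = n / gcd(45, 56) = 56 / 1 = 56
H is normal (ℤ_56 is abelian).
|G/H| = |G| / |H| = 56 / 56 = 1

|G/H| = 1


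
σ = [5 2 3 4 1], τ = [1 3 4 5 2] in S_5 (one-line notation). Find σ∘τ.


σ∘τ: apply τ first, then σ
1 →τ 1 →σ 5
2 →τ 3 →σ 3
3 →τ 4 →σ 4
4 →τ 5 →σ 1
5 →τ 2 →σ 2

σ∘τ = [5 3 4 1 2]


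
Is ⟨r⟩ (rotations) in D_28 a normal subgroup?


H = ⟨r⟩ (rotations) in D_28
The rotation subgroup ⟨r⟩ has index 2 in D_28, so it is normal

Yes, normal subgroup


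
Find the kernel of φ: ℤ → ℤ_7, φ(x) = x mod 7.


Kernel = preimage of identity
ker(φ) = {x ∈ ℤ : x ≡ 0 (mod 7)} = 7ℤ = {0, ±7, ±14, ...}

ker(φ) = 7ℤ


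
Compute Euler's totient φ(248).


Factor n: 248 = 2^3 × 31
φ(n) = n · ∏(1 - 1/p) over distinct primes p | n
φ(248) = 248 · (1 - 1/2) · (1 - 1/31) = 120

φ(248) = 120


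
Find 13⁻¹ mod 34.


Use the extended Euclidean algorithm to write 1 = 13·s + 34·t; then s mod 34 is the inverse.
Euclidean algorithm:
  13 = 0·34 + 13
  34 = 2·13 + 8
  13 = 1·8 + 5
  8 = 1·5 + 3
  5 = 1·3 + 2
  3 = 1·2 + 1
  2 = 2·1 + 0
gcd(13,34) = 1
Back-substitution gives: 13·(-13) + 34·(5) = 1
So 13⁻¹ ≡ -13 ≡ 21 (mod 34)
Check: 13 × 21 = 273 ≡ 1 (mod 34) ✓

13⁻¹ ≡ 21 (mod 34)


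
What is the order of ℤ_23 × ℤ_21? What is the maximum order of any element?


|ℤ_23 × ℤ_21| = 23 × 21 = 483
Max element order = lcm(23,21) = 483
Cyclic? Yes (gcd=1)

|ℤ_23×ℤ_21| = 483, max element order = 483


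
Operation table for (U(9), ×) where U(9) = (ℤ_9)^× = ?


Elements: {1, 2, 4, 5, 7, 8}
Operation: multiplication mod 9
Entry (a, b) = (a × b) mod 9

Cayley table:
  | 1 | 2 | 4 | 5 | 7 | 8
1 | 1 | 2 | 4 | 5 | 7 | 8
2 | 2 | 4 | 8 | 1 | 5 | 7
4 | 4 | 8 | 7 | 2 | 1 | 5
5 | 5 | 1 | 2 | 7 | 8 | 4
7 | 7 | 5 | 1 | 8 | 4 | 2
8 | 8 | 7 | 5 | 4 | 2 | 1


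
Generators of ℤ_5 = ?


g generates ℤ_n iff gcd(g,n) = 1
Checking each g ∈ {1,...,4}:
gcd(1,5) = 1
gcd(2,5) = 1
gcd(3,5) = 1
gcd(4,5) = 1
Generators: {1, 2, 3, 4}
Number of generators = φ(5) = 4

Generators of ℤ_5 = {1, 2, 3, 4}


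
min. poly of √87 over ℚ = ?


√87 satisfies x² - 87 = 0, irreducible over ℚ since 87 is squarefree

Minimal polynomial: x² - 87


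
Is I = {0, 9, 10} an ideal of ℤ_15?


Check ideal conditions for I = {0, 9, 10} in ℤ_15:
(1) I is an additive subgroup? No
(2) For r ∈ ℤ_15 and a ∈ I: r·a ∈ I? No  [counterexample: r=2, a=9, r·a mod 15 = 3 ∉ I]

No, I is not an ideal of ℤ_15


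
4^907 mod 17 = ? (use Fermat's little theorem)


Fermat's little theorem: if p is prime and gcd(a,p)=1, then a^(p-1) ≡ 1 (mod p)
p = 17 is prime, gcd(4,17) = 1
Reduce exponent: 907 mod 16 = 11
So 4^907 ≡ 4^11 (mod 17)
4^11 mod 17 = 13

4^907 ≡ 13 (mod 17)


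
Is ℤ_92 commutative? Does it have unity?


ℤ_92 is a commutative ring with unity 1; 92 = 2×46 is composite, so 2·46 ≡ 0 gives zero divisors (not an integral domain)
Commutative: Yes
Integral domain: No
Has unity: Yes

ℤ_92: Commutative=Yes, Unity=Yes


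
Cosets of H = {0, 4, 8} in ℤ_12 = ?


H = {0, 4, 8}, |H| = 3
Number of cosets = |G|/|H| = 12/3 = 4
0 + H = {0, 4, 8}
1 + H = {1, 5, 9}
2 + H = {2, 6, 10}
3 + H = {3, 7, 11}

Cosets: 0+H={0,4,8}; 1+H={1,5,9}; 2+H={2,6,10}; 3+H={3,7,11}


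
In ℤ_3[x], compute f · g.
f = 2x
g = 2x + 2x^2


Expand and collect like terms; reduce coefficients mod 3:
x^0: 0·0 = 0 ≡ 0 (mod 3)
x^1: 0·2 + 2·0 = 0 ≡ 0 (mod 3)
x^2: 0·2 + 2·2 = 4 ≡ 1 (mod 3)
x^3: 2·2 = 4 ≡ 1 (mod 3)
Result: x^2 + x^3

f · g = x^2 + x^3


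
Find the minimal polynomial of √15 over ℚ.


√15 satisfies x² - 15 = 0, irreducible over ℚ since 15 is squarefree

Minimal polynomial: x² - 15


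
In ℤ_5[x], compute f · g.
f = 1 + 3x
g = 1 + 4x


Expand and collect like terms; reduce coefficients mod 5:
x^0: 1·1 = 1 ≡ 1 (mod 5)
x^1: 1·4 + 3·1 = 7 ≡ 2 (mod 5)
x^2: 3·4 = 12 ≡ 2 (mod 5)
Result: 1 + 2x + 2x^2

f · g = 1 + 2x + 2x^2


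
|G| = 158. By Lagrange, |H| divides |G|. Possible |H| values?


Lagrange's theorem: |H| divides |G|
|G| = 158
Divisors of 158: 1, 2, 79, 158

Possible subgroup orders: {1, 2, 79, 158}


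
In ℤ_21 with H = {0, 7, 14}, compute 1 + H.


1 + H = {1 + h (mod 21) : h ∈ H}
1+0=1, 1+7=8, 1+14=15

1 + H = {1, 8, 15}


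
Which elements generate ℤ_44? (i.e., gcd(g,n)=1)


g generates ℤ_n iff gcd(g,n) = 1
Prime factors of 44: 2, 11
Generators are g ∈ {1,...,43} not divisible by any of these primes.
Generators: {1, 3, 5, 7, 9, 13, 15, 17, 19, 21, 23, 25, 27, 29, 31, 35, 37, 39, 41, 43}
Number of generators = φ(44) = 20

Generators of ℤ_44 = {1, 3, 5, 7, 9, 13, 15, 17, 19, 21, 23, 25, 27, 29, 31, 35, 37, 39, 41, 43}


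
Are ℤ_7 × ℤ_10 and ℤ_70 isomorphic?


Comparing ℤ_7 × ℤ_10 and ℤ_70:
gcd(7,10) = 1, so ℤ_7 × ℤ_10 ≅ ℤ_70 (CRT)

Yes, ℤ_7 × ℤ_10 ≅ ℤ_70


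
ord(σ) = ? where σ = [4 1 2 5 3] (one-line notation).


Cycle decomposition: (1 4 5 3 2)
Cycle lengths: 5
Order = lcm(5) = 5

ord(σ) = 5


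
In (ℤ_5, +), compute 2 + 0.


Operation: addition mod 5
2 + 0 = (a + b) mod 5 with a = 2, b = 0

2 + 0 = 2


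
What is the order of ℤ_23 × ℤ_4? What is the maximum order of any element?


|ℤ_23 × ℤ_4| = 23 × 4 = 92
Max element order = lcm(23,4) = 92
Cyclic? Yes (gcd=1)

|ℤ_23×ℤ_4| = 92, max element order = 92


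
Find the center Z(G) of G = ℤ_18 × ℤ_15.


Z(G) = {g ∈ G | gx = xg for all x ∈ G}
Direct product of abelian groups is abelian, so Z(G) = G

Z(ℤ_18 × ℤ_15) = ℤ_18 × ℤ_15


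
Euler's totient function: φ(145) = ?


Factor n: 145 = 5 × 29
φ(n) = n · ∏(1 - 1/p) over distinct primes p | n
φ(145) = 145 · (1 - 1/5) · (1 - 1/29) = 112

φ(145) = 112


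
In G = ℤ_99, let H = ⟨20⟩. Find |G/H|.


|⟨20⟩| = n / gcd(20, 99) = 99 / 1 = 99
H is normal (ℤ_99 is abelian).
|G/H| = |G| / |H| = 99 / 99 = 1

|G/H| = 1


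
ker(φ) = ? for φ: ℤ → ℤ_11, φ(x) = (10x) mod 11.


Kernel = preimage of identity
ker(φ) = {x ∈ ℤ : 10x ≡ 0 (mod 11)}. gcd(10,11) = 1, so 10x ≡ 0 (mod 11) ⟺ x ≡ 0 (mod 11/1 = 11). Hence ker(φ) = 11ℤ

ker(φ) = 11ℤ


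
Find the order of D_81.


|D_n| = 2n (n rotations and n reflections)
|D_81| = 2×81 = 162

|D_81| = 162


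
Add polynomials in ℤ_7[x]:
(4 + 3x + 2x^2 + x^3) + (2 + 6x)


Add coefficients mod 7:
x^0: 4 + 2 = 6 (mod 7)
x^1: 3 + 6 = 2 (mod 7)
x^2: 2 + 0 = 2 (mod 7)
x^3: 1 + 0 = 1 (mod 7)
Result: 6 + 2x + 2x^2 + x^3

f + g = 6 + 2x + 2x^2 + x^3


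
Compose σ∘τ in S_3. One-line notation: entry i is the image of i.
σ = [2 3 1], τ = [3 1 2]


σ∘τ: apply τ first, then σ
1 →τ 3 →σ 1
2 →τ 1 →σ 2
3 →τ 2 →σ 3

σ∘τ = [1 2 3]


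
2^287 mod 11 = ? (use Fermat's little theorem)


Fermat's little theorem: if p is prime and gcd(a,p)=1, then a^(p-1) ≡ 1 (mod p)
p = 11 is prime, gcd(2,11) = 1
Reduce exponent: 287 mod 10 = 7
So 2^287 ≡ 2^7 (mod 11)
2^7 mod 11 = 7

2^287 ≡ 7 (mod 11)


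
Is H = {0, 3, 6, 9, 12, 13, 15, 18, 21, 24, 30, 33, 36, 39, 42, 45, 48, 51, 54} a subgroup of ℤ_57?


Subgroup test for H = {0, 3, 6, 9, 12, 13, 15, 18, 21, 24, 30, 33, 36, 39, 42, 45, 48, 51, 54} in (ℤ_57, +):
(1) 0 ∈ H? Yes
(2) Closure: for all a,b ∈ H, (a+b) mod 57 ∈ H? No  [counterexample: 3 + 13 = 16 ∉ H]
(3) Inverses: for all a ∈ H, -a mod 57 ∈ H? No

No, H is not a subgroup of ℤ_57


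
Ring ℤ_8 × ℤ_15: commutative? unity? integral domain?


Direct product ring; commutative with unity (1,1); but (1,0)·(0,1) = (0,0) gives zero divisors, so not an integral domain
Commutative: Yes
Integral domain: No
Has unity: Yes

ℤ_8 × ℤ_15: Commutative=Yes, Unity=Yes


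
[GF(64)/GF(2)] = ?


GF(64) = GF(2^6), so the extension degree is 6

[GF(64)/GF(2)] = 6


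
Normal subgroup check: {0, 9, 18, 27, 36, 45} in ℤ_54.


H = {0, 9, 18, 27, 36, 45} in ℤ_54
ℤ_54 is abelian; every subgroup of an abelian group is normal

Yes, normal subgroup


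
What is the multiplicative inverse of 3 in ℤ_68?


Use the extended Euclidean algorithm to write 1 = 3·s + 68·t; then s mod 68 is the inverse.
Euclidean algorithm:
  3 = 0·68 + 3
  68 = 22·3 + 2
  3 = 1·2 + 1
  2 = 2·1 + 0
gcd(3,68) = 1
Back-substitution gives: 3·(23) + 68·(-1) = 1
So 3⁻¹ ≡ 23 ≡ 23 (mod 68)
Check: 3 × 23 = 69 ≡ 1 (mod 68) ✓

3⁻¹ ≡ 23 (mod 68)


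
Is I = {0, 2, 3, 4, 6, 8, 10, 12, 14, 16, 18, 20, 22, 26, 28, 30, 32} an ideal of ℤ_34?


Check ideal conditions for I = {0, 2, 3, 4, 6, 8, 10, 12, 14, 16, 18, 20, 22, 26, 28, 30, 32} in ℤ_34:
(1) I is an additive subgroup? No
(2) For r ∈ ℤ_34 and a ∈ I: r·a ∈ I? No  [counterexample: r=2, a=12, r·a mod 34 = 24 ∉ I]

No, I is not an ideal of ℤ_34


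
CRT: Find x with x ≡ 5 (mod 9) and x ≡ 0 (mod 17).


m₁ = 9, m₂ = 17, gcd = 1, so CRT applies. M = m₁·m₂ = 153
Let M₁ = M/m₁ = 17, M₂ = M/m₂ = 9
Find y₁ ≡ M₁⁻¹ (mod m₁): 17⁻¹ ≡ 8 (mod 9)
Find y₂ ≡ M₂⁻¹ (mod m₂): 9⁻¹ ≡ 2 (mod 17)
x = a₁·M₁·y₁ + a₂·M₂·y₂ = 5·17·8 + 0·9·2 = 680
Reduce mod 153: x ≡ 68
Check: 68 mod 9 = 5 ✓, 68 mod 17 = 0 ✓

x ≡ 68 (mod 153)


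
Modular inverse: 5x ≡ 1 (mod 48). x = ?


Use the extended Euclidean algorithm to write 1 = 5·s + 48·t; then s mod 48 is the inverse.
Euclidean algorithm:
  5 = 0·48 + 5
  48 = 9·5 + 3
  5 = 1·3 + 2
  3 = 1·2 + 1
  2 = 2·1 + 0
gcd(5,48) = 1
Back-substitution gives: 5·(-19) + 48·(2) = 1
So 5⁻¹ ≡ -19 ≡ 29 (mod 48)
Check: 5 × 29 = 145 ≡ 1 (mod 48) ✓

5⁻¹ ≡ 29 (mod 48)


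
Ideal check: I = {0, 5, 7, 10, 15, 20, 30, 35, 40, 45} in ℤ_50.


Check ideal conditions for I = {0, 5, 7, 10, 15, 20, 30, 35, 40, 45} in ℤ_50:
(1) I is an additive subgroup? No
(2) For r ∈ ℤ_50 and a ∈ I: r·a ∈ I? No  [counterexample: r=2, a=7, r·a mod 50 = 14 ∉ I]

No, I is not an ideal of ℤ_50


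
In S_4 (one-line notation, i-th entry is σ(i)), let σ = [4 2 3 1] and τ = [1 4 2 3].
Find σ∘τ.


σ∘τ: apply τ first, then σ
1 →τ 1 →σ 4
2 →τ 4 →σ 1
3 →τ 2 →σ 2
4 →τ 3 →σ 3

σ∘τ = [4 1 2 3]


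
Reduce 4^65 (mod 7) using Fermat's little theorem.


Fermat's little theorem: if p is prime and gcd(a,p)=1, then a^(p-1) ≡ 1 (mod p)
p = 7 is prime, gcd(4,7) = 1
Reduce exponent: 65 mod 6 = 5
So 4^65 ≡ 4^5 (mod 7)
4^5 mod 7 = 2

4^65 ≡ 2 (mod 7)


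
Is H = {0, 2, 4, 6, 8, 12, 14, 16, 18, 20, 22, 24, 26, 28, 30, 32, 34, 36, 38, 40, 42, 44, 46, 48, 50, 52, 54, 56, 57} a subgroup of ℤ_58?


Subgroup test for H = {0, 2, 4, 6, 8, 12, 14, 16, 18, 20, 22, 24, 26, 28, 30, 32, 34, 36, 38, 40, 42, 44, 46, 48, 50, 52, 54, 56, 57} in (ℤ_58, +):
(1) 0 ∈ H? Yes
(2) Closure: for all a,b ∈ H, (a+b) mod 58 ∈ H? No  [counterexample: 2 + 8 = 10 ∉ H]
(3) Inverses: for all a ∈ H, -a mod 58 ∈ H? No

No, H is not a subgroup of ℤ_58


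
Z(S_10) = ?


Z(G) = {g ∈ G | gx = xg for all x ∈ G}
S_n is non-abelian for n ≥ 3; Z(S_10) is trivial

Z(S_10) = {e}


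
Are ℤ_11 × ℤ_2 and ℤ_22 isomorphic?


Comparing ℤ_11 × ℤ_2 and ℤ_22:
gcd(11,2) = 1, so ℤ_11 × ℤ_2 ≅ ℤ_22 (CRT)

Yes, ℤ_11 × ℤ_2 ≅ ℤ_22


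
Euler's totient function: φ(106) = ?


Factor n: 106 = 2 × 53
φ(n) = n · ∏(1 - 1/p) over distinct primes p | n
φ(106) = 106 · (1 - 1/2) · (1 - 1/53) = 52

φ(106) = 52


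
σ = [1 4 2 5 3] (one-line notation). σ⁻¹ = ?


To find σ⁻¹, swap domain and range:
σ(1) = 1 → σ⁻¹(1) = 1
σ(2) = 4 → σ⁻¹(4) = 2
σ(3) = 2 → σ⁻¹(2) = 3
σ(4) = 5 → σ⁻¹(5) = 4
σ(5) = 3 → σ⁻¹(3) = 5

σ⁻¹ = [1 3 5 2 4]


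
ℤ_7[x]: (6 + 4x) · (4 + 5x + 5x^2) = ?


Expand and collect like terms; reduce coefficients mod 7:
x^0: 6·4 = 24 ≡ 3 (mod 7)
x^1: 6·5 + 4·4 = 46 ≡ 4 (mod 7)
x^2: 6·5 + 4·5 = 50 ≡ 1 (mod 7)
x^3: 4·5 = 20 ≡ 6 (mod 7)
Result: 3 + 4x + x^2 + 6x^3

f · g = 3 + 4x + x^2 + 6x^3


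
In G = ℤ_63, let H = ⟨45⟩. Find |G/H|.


|⟨45⟩| = n / gcd(45, 63) = 63 / 9 = 7
H is normal (ℤ_63 is abelian).
|G/H| = |G| / |H| = 63 / 7 = 9

|G/H| = 9


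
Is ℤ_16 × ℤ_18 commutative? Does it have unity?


Direct product ring; commutative with unity (1,1); but (1,0)·(0,1) = (0,0) gives zero divisors, so not an integral domain
Commutative: Yes
Integral domain: No
Has unity: Yes

ℤ_16 × ℤ_18: Commutative=Yes, Unity=Yes


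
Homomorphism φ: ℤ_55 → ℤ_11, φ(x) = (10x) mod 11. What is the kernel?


Kernel = preimage of identity
ker(φ) = {x ∈ ℤ_55 : 10x ≡ 0 (mod 11)}. Since 11 | 55, φ is well-defined. The kernel is the cyclic subgroup ⟨11⟩ of ℤ_55 (order 5), i.e. {0, 11, 22, 33, 44}

ker(φ) = {0, 11, 22, 33, 44}


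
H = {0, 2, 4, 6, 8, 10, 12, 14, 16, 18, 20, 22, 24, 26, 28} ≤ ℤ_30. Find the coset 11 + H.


11 + H = {11 + h (mod 30) : h ∈ H}
11+0=11, 11+2=13, 11+4=15, 11+6=17, 11+8=19, 11+10=21, 11+12=23, 11+14=25, 11+16=27, 11+18=29, 11+20=1, 11+22=3, 11+24=5, 11+26=7, 11+28=9
11 + H = {1, 3, 5, 7, 9, 11, 13, 15, 17, 19, 21, 23, 25, 27, 29} = 1 + H

11 + H = {1, 3, 5, 7, 9, 11, 13, 15, 17, 19, 21, 23, 25, 27, 29}


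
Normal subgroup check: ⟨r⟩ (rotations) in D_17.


H = ⟨r⟩ (rotations) in D_17
The rotation subgroup ⟨r⟩ has index 2 in D_17, so it is normal

Yes, normal subgroup


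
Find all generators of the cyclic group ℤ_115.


g generates ℤ_n iff gcd(g,n) = 1
Prime factors of 115: 5, 23
Generators are g ∈ {1,...,114} not divisible by any of these primes.
Generators: {1, 2, 3, 4, 6, 7, 8, 9, 11, 12, 13, 14, 16, 17, 18, 19, 21, 22, 24, 26, 27, 28, 29, 31, 32, 33, 34, 36, 37, 38, 39, 41, 42, 43, 44, 47, 48, 49, 51, 52, 53, 54, 56, 57, 58, 59, 61, 62, 63, 64, 66, 67, 68, 71, 72, 73, 74, 76, 77, 78, 79, 81, 82, 83, 84, 86, 87, 88, 89, 91, 93, 94, 96, 97, 98, 99, 101, 102, 103, 104, 106, 107, 108, 109, 111, 112, 113, 114}
Number of generators = φ(115) = 88

Generators of ℤ_115 = {1, 2, 3, 4, 6, 7, 8, 9, 11, 12, 13, 14, 16, 17, 18, 19, 21, 22, 24, 26, 27, 28, 29, 31, 32, 33, 34, 36, 37, 38, 39, 41, 42, 43, 44, 47, 48, 49, 51, 52, 53, 54, 56, 57, 58, 59, 61, 62, 63, 64, 66, 67, 68, 71, 72, 73, 74, 76, 77, 78, 79, 81, 82, 83, 84, 86, 87, 88, 89, 91, 93, 94, 96, 97, 98, 99, 101, 102, 103, 104, 106, 107, 108, 109, 111, 112, 113, 114}


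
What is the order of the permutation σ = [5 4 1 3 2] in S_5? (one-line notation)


Cycle decomposition: (1 5 2 4 3)
Cycle lengths: 5
Order = lcm(5) = 5

ord(σ) = 5


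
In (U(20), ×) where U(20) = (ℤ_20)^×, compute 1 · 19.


Operation: multiplication mod 20
1 · 19 = (a × b) mod 20 with a = 1, b = 19

1 · 19 = 19


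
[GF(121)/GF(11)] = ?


GF(121) = GF(11^2), so the extension degree is 2

[GF(121)/GF(11)] = 2
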